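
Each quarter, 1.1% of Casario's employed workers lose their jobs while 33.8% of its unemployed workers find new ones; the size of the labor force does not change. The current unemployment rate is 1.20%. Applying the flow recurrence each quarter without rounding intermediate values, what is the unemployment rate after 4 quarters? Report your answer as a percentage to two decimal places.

With a fixed labor force, u_{t+1} = u_t + s·(1−u_t) − f·u_t = u_t·(1−s−f) + s.
Here 1−s−f = 0.651 and s = 0.011.
u_1 = 0.012000 × 0.651 + 0.011 = 0.018812.
u_2 = 0.018812 × 0.651 + 0.011 = 0.023247.
u_3 = 0.023247 × 0.651 + 0.011 = 0.026134.
u_4 = 0.026134 × 0.651 + 0.011 = 0.028013.

Unemployment rate after four quarters ≈ 2.80%.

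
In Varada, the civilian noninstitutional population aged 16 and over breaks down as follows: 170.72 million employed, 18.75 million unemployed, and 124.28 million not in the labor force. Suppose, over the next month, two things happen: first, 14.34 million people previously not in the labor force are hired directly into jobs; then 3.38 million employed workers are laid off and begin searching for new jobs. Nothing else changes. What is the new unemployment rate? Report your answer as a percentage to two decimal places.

Initially, labor force = 170.72 + 18.75 = 189.47 million, so u = 18.75/189.47 = 9.90%.
After the first change, employed and labor force both rise by 14.34; unemployed unchanged → E = 185.06, U = 18.75, labor force = 203.81 million.
After the second change, employed falls and unemployed rises by 3.38; labor force unchanged → E = 181.68, U = 22.13, labor force = 203.81 million.
New unemployment rate = 22.13 / 203.81 = 10.86%.

New unemployment rate ≈ 10.86%.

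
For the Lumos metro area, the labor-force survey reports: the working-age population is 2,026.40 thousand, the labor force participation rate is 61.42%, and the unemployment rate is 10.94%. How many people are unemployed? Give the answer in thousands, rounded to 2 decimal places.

Labor force = 0.6142 × 2,026.40 = 1,244.61 thousand.
Unemployed = 0.1094 × 1,244.61 ≈ 136.16 thousand.

About 136.16 thousand are unemployed.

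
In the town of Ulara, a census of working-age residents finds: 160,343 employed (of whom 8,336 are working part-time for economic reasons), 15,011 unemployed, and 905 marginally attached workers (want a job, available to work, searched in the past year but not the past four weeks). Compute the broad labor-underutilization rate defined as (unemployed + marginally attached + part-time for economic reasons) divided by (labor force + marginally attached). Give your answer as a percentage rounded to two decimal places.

Labor force = 160,343 + 15,011 = 175,354.
Numerator = 15,011 + 905 + 8,336 = 24,252.
Denominator = 175,354 + 905 = 176,259.
Broad rate = 24,252 / 176,259 = 13.76%.

Broad underutilization rate ≈ 13.76%.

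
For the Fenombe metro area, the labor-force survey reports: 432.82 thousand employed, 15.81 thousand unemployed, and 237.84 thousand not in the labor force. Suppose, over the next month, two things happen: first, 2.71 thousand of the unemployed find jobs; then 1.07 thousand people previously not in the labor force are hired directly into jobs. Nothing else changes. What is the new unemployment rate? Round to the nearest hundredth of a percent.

New unemployment rate ≈ 2.91%.

Initially, labor force = 432.82 + 15.81 = 448.63 thousand, so u = 15.81/448.63 = 3.52%.
After the first change, unemployed falls and employed rises by 2.71; labor force unchanged → E = 435.53, U = 13.10, labor force = 448.63 thousand.
After the second change, employed and labor force both rise by 1.07; unemployed unchanged → E = 436.60, U = 13.10, labor force = 449.70 thousand.
New unemployment rate = 13.10 / 449.70 = 2.91%.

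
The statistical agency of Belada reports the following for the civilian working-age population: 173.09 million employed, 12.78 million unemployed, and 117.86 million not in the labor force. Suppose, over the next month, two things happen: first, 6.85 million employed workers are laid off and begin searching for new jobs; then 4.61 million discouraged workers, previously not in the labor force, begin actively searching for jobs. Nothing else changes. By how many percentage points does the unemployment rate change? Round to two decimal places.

Initially, labor force = 173.09 + 12.78 = 185.87 million, so u = 12.78/185.87 = 6.88%.
After the first change, employed falls and unemployed rises by 6.85; labor force unchanged → E = 166.24, U = 19.63, labor force = 185.87 million.
After the second change, unemployed and labor force both rise by 4.61 → E = 166.24, U = 24.24, labor force = 190.48 million.
New unemployment rate = 24.24 / 190.48 = 12.73%.
Change = 12.73% − 6.88% = +5.85 percentage points.

The unemployment rate changes by +5.85 percentage points.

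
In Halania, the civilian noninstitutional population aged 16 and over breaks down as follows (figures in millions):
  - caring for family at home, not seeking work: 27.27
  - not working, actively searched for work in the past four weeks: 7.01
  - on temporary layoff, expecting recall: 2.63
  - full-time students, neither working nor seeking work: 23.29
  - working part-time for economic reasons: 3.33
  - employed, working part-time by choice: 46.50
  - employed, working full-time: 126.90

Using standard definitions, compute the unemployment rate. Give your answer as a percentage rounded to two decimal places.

Employed = 3.33 + 46.50 + 126.90 = 176.73 million (anyone who worked, including part-time for economic reasons, counts as employed).
Unemployed = 7.01 + 2.63 = 9.64 million (jobless and actively searching, or on temporary layoff).
Labor force = 176.73 + 9.64 = 186.37 million.
Unemployment rate = 9.64 / 186.37 = 5.17%.

Unemployment rate ≈ 5.17%.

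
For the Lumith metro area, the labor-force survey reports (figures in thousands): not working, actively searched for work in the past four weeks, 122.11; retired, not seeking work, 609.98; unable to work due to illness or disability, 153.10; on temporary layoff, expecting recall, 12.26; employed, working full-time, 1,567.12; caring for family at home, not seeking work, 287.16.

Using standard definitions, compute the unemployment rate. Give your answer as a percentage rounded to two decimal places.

Unemployment rate ≈ 7.90%.

Employed = 1,567.12 thousand.
Unemployed = 122.11 + 12.26 = 134.37 thousand (jobless and actively searching, or on temporary layoff).
Labor force = 1,567.12 + 134.37 = 1,701.49 thousand.
Unemployment rate = 134.37 / 1,701.49 = 7.90%.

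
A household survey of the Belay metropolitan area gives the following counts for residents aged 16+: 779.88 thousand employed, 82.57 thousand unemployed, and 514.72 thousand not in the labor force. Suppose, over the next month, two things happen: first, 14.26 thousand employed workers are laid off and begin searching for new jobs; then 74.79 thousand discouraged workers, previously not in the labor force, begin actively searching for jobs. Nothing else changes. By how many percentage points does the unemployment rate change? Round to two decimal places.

Initially, labor force = 779.88 + 82.57 = 862.45 thousand, so u = 82.57/862.45 = 9.57%.
After the first change, employed falls and unemployed rises by 14.26; labor force unchanged → E = 765.62, U = 96.83, labor force = 862.45 thousand.
After the second change, unemployed and labor force both rise by 74.79 → E = 765.62, U = 171.62, labor force = 937.24 thousand.
New unemployment rate = 171.62 / 937.24 = 18.31%.
Change = 18.31% − 9.57% = +8.74 percentage points.

The unemployment rate changes by +8.74 percentage points.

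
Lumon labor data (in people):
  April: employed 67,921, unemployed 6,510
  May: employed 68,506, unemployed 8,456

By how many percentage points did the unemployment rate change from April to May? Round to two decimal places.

The unemployment rate changed by +2.24 percentage points.

April: labor force = 67,921 + 6,510 = 74,431; u = 6,510/74,431 = 8.75%.
May: labor force = 68,506 + 8,456 = 76,962; u = 8,456/76,962 = 10.99%.
Change = 10.99% − 8.75% = +2.24 pp.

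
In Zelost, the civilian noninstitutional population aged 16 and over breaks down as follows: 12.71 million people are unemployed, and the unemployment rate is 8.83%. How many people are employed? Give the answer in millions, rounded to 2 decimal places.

Labor force = U / u = 12.71 / 0.0883 ≈ 143.94 million.
Employed = labor force − unemployed = 143.94 − 12.71 = 131.23 million.

About 131.23 million are employed.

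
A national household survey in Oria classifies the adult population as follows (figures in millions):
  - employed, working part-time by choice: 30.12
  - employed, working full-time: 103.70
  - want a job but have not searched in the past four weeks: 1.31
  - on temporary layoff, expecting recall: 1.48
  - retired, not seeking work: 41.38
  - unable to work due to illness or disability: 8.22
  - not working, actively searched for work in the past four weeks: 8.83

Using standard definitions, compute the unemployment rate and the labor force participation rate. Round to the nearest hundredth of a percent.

Unemployment rate ≈ 7.15%; labor force participation rate ≈ 73.90%.

Employed = 30.12 + 103.70 = 133.82 million.
Unemployed = 1.48 + 8.83 = 10.31 million (jobless and actively searching, or on temporary layoff).
Labor force = 133.82 + 10.31 = 144.13 million.
Not in labor force = 1.31 + 41.38 + 8.22 = 50.91 million (those not working and not actively searching are outside the labor force — including those who want a job but have given up searching).
Civilian working-age population = 144.13 + 50.91 = 195.04 million.
Unemployment rate = 10.31 / 144.13 = 7.15%.
Labor force participation rate = 144.13 / 195.04 = 73.90%.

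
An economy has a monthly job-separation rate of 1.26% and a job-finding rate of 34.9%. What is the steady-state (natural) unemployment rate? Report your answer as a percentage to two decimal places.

Steady-state unemployment rate ≈ 3.48%.

At steady state the flows balance: s·E = f·U, so U/(E+U) = s/(s+f).
u* = 1.26 / (1.26 + 34.9) = 1.26 / 36.16 = 3.48%.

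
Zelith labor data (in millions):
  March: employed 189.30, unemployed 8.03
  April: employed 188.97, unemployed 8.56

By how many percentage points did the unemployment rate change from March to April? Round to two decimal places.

The unemployment rate changed by +0.26 percentage points.

March: labor force = 189.30 + 8.03 = 197.33; u = 8.03/197.33 = 4.07%.
April: labor force = 188.97 + 8.56 = 197.53; u = 8.56/197.53 = 4.33%.
Change = 4.33% − 4.07% = +0.26 pp.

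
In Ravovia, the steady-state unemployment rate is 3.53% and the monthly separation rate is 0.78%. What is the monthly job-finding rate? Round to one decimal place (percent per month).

Job-finding rate ≈ 21.3% per month.

From u* = s/(s+f): f = s·(1−u)/u.
f = 0.78 × (1 − 0.0353) / 0.0353 = 0.7525 / 0.0353 ≈ 21.3% per month.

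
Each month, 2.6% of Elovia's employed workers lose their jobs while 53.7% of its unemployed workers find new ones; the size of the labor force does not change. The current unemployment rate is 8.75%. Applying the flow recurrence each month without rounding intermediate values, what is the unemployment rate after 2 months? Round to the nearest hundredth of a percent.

With a fixed labor force, u_{t+1} = u_t + s·(1−u_t) − f·u_t = u_t·(1−s−f) + s.
Here 1−s−f = 0.437 and s = 0.026.
u_1 = 0.087500 × 0.437 + 0.026 = 0.064238.
u_2 = 0.064238 × 0.437 + 0.026 = 0.054072.

Unemployment rate after two months ≈ 5.41%.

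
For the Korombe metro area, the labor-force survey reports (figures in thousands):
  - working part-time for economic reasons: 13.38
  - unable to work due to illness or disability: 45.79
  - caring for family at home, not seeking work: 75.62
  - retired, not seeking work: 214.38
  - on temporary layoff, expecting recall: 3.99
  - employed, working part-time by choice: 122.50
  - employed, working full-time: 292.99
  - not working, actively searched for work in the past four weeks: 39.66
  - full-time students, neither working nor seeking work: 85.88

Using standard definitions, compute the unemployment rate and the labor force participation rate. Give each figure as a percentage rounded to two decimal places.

Unemployment rate ≈ 9.24%; labor force participation rate ≈ 52.84%.

Employed = 13.38 + 122.50 + 292.99 = 428.87 thousand (anyone who worked, including part-time for economic reasons, counts as employed).
Unemployed = 3.99 + 39.66 = 43.65 thousand (jobless and actively searching, or on temporary layoff).
Labor force = 428.87 + 43.65 = 472.52 thousand.
Not in labor force = 45.79 + 75.62 + 214.38 + 85.88 = 421.67 thousand (those not working and not actively searching are outside the labor force).
Civilian working-age population = 472.52 + 421.67 = 894.19 thousand.
Unemployment rate = 43.65 / 472.52 = 9.24%.
Labor force participation rate = 472.52 / 894.19 = 52.84%.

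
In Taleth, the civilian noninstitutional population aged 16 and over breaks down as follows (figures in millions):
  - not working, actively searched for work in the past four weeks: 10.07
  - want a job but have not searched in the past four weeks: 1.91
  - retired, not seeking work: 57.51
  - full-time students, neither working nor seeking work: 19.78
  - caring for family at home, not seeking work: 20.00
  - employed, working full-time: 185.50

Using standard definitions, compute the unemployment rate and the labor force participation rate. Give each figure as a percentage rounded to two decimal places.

Employed = 185.50 million.
Unemployed = 10.07 million.
Labor force = 185.50 + 10.07 = 195.57 million.
Not in labor force = 1.91 + 57.51 + 19.78 + 20.00 = 99.20 million (those not working and not actively searching are outside the labor force — including those who want a job but have given up searching).
Civilian working-age population = 195.57 + 99.20 = 294.77 million.
Unemployment rate = 10.07 / 195.57 = 5.15%.
Labor force participation rate = 195.57 / 294.77 = 66.35%.

Unemployment rate ≈ 5.15%; labor force participation rate ≈ 66.35%.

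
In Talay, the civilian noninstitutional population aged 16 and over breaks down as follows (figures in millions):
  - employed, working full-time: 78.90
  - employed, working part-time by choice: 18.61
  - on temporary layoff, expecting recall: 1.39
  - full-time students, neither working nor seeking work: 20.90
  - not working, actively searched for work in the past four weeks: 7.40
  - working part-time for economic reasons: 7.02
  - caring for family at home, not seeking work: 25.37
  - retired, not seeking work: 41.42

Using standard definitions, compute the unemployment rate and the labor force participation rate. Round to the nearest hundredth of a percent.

Unemployment rate ≈ 7.76%; labor force participation rate ≈ 56.38%.

Employed = 78.90 + 18.61 + 7.02 = 104.53 million (anyone who worked, including part-time for economic reasons, counts as employed).
Unemployed = 1.39 + 7.40 = 8.79 million (jobless and actively searching, or on temporary layoff).
Labor force = 104.53 + 8.79 = 113.32 million.
Not in labor force = 20.90 + 25.37 + 41.42 = 87.69 million (those not working and not actively searching are outside the labor force).
Civilian working-age population = 113.32 + 87.69 = 201.01 million.
Unemployment rate = 8.79 / 113.32 = 7.76%.
Labor force participation rate = 113.32 / 201.01 = 56.38%.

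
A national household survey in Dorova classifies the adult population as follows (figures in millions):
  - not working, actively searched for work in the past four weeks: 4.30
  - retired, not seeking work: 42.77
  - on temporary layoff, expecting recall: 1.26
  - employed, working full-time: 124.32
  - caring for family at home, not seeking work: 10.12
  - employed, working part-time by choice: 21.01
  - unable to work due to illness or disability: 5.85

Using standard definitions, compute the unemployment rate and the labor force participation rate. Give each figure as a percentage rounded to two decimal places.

Unemployment rate ≈ 3.68%; labor force participation rate ≈ 71.98%.

Employed = 124.32 + 21.01 = 145.33 million.
Unemployed = 4.30 + 1.26 = 5.56 million (jobless and actively searching, or on temporary layoff).
Labor force = 145.33 + 5.56 = 150.89 million.
Not in labor force = 42.77 + 10.12 + 5.85 = 58.74 million (those not working and not actively searching are outside the labor force).
Civilian working-age population = 150.89 + 58.74 = 209.63 million.
Unemployment rate = 5.56 / 150.89 = 3.68%.
Labor force participation rate = 150.89 / 209.63 = 71.98%.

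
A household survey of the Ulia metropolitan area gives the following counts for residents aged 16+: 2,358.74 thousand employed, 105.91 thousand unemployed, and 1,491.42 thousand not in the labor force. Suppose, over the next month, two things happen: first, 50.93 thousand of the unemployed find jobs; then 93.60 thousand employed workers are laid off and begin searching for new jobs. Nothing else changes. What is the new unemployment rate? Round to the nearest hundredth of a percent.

New unemployment rate ≈ 6.03%.

Initially, labor force = 2,358.74 + 105.91 = 2,464.65 thousand, so u = 105.91/2,464.65 = 4.30%.
After the first change, unemployed falls and employed rises by 50.93; labor force unchanged → E = 2,409.67, U = 54.98, labor force = 2,464.65 thousand.
After the second change, employed falls and unemployed rises by 93.60; labor force unchanged → E = 2,316.07, U = 148.58, labor force = 2,464.65 thousand.
New unemployment rate = 148.58 / 2,464.65 = 6.03%.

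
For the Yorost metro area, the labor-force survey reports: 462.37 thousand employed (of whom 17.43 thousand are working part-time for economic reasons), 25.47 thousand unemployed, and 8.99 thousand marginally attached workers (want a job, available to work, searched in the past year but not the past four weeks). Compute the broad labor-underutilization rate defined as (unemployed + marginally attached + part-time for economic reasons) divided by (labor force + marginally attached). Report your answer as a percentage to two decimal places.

Broad underutilization rate ≈ 10.44%.

Labor force = 462.37 + 25.47 = 487.84 thousand.
Numerator = 25.47 + 8.99 + 17.43 = 51.89 thousand.
Denominator = 487.84 + 8.99 = 496.83 thousand.
Broad rate = 51.89 / 496.83 = 10.44%.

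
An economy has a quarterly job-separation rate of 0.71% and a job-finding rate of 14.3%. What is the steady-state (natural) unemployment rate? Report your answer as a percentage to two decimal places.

At steady state the flows balance: s·E = f·U, so U/(E+U) = s/(s+f).
u* = 0.71 / (0.71 + 14.3) = 0.71 / 15.01 = 4.73%.

Steady-state unemployment rate ≈ 4.73%.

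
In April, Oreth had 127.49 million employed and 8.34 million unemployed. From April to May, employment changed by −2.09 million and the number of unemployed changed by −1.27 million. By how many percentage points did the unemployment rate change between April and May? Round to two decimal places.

April: labor force = 127.49 + 8.34 = 135.83; u = 8.34/135.83 = 6.14%.
May: labor force = 125.40 + 7.07 = 132.47; u = 7.07/132.47 = 5.34%.
Change = 5.34% − 6.14% = −0.80 pp.

The unemployment rate changed by −0.80 percentage points.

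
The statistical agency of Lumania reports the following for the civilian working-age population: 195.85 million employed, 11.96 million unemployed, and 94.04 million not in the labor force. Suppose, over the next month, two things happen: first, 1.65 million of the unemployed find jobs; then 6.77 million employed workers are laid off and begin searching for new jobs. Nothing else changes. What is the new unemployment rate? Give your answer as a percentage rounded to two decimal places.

New unemployment rate ≈ 8.22%.

Initially, labor force = 195.85 + 11.96 = 207.81 million, so u = 11.96/207.81 = 5.76%.
After the first change, unemployed falls and employed rises by 1.65; labor force unchanged → E = 197.50, U = 10.31, labor force = 207.81 million.
After the second change, employed falls and unemployed rises by 6.77; labor force unchanged → E = 190.73, U = 17.08, labor force = 207.81 million.
New unemployment rate = 17.08 / 207.81 = 8.22%.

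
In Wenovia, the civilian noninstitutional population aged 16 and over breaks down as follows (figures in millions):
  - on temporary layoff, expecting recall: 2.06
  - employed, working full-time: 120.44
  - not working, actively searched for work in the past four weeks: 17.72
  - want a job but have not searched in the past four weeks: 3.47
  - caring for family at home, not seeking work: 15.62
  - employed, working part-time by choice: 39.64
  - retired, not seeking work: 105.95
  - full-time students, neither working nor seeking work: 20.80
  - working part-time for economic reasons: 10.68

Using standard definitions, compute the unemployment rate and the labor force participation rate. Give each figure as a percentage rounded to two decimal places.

Unemployment rate ≈ 10.38%; labor force participation rate ≈ 56.64%.

Employed = 120.44 + 39.64 + 10.68 = 170.76 million (anyone who worked, including part-time for economic reasons, counts as employed).
Unemployed = 2.06 + 17.72 = 19.78 million (jobless and actively searching, or on temporary layoff).
Labor force = 170.76 + 19.78 = 190.54 million.
Not in labor force = 3.47 + 15.62 + 105.95 + 20.80 = 145.84 million (those not working and not actively searching are outside the labor force — including those who want a job but have given up searching).
Civilian working-age population = 190.54 + 145.84 = 336.38 million.
Unemployment rate = 19.78 / 190.54 = 10.38%.
Labor force participation rate = 190.54 / 336.38 = 56.64%.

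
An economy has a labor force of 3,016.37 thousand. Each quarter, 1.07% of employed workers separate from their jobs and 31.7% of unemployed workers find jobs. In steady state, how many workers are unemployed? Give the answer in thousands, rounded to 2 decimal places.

About 98.49 thousand are unemployed in steady state.

Steady-state unemployment rate u* = s/(s+f) = 1.07/(1.07+31.7) = 0.032652.
Unemployed = u* × labor force = 0.032652 × 3,016.37 ≈ 98.49 thousand.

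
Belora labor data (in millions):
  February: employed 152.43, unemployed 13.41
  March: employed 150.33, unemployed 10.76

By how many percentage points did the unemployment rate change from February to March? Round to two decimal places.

February: labor force = 152.43 + 13.41 = 165.84; u = 13.41/165.84 = 8.09%.
March: labor force = 150.33 + 10.76 = 161.09; u = 10.76/161.09 = 6.68%.
Change = 6.68% − 8.09% = −1.41 pp.

The unemployment rate changed by −1.41 percentage points.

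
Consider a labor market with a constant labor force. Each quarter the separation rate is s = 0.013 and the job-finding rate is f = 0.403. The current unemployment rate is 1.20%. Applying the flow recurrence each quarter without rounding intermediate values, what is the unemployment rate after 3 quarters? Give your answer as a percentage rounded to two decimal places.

With a fixed labor force, u_{t+1} = u_t + s·(1−u_t) − f·u_t = u_t·(1−s−f) + s.
Here 1−s−f = 0.584 and s = 0.013.
u_1 = 0.012000 × 0.584 + 0.013 = 0.020008.
u_2 = 0.020008 × 0.584 + 0.013 = 0.024685.
u_3 = 0.024685 × 0.584 + 0.013 = 0.027416.

Unemployment rate after three quarters ≈ 2.74%.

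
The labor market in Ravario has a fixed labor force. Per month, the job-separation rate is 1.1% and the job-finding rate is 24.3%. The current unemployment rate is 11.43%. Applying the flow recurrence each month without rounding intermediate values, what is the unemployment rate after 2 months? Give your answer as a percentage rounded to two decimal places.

Unemployment rate after two months ≈ 8.28%.

With a fixed labor force, u_{t+1} = u_t + s·(1−u_t) − f·u_t = u_t·(1−s−f) + s.
Here 1−s−f = 0.746 and s = 0.011.
u_1 = 0.114300 × 0.746 + 0.011 = 0.096268.
u_2 = 0.096268 × 0.746 + 0.011 = 0.082816.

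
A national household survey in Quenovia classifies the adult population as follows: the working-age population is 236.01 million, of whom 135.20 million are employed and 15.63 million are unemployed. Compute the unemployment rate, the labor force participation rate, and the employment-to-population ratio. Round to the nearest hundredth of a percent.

Unemployment rate ≈ 10.36%; labor force participation rate ≈ 63.91%; employment-population ratio ≈ 57.29%.

Labor force = employed + unemployed = 135.20 + 15.63 = 150.83 million.
Unemployment rate = 15.63 / 150.83 = 10.36%.
Labor force participation rate = 150.83 / 236.01 = 63.91%.
Employment-population ratio = 135.20 / 236.01 = 57.29%.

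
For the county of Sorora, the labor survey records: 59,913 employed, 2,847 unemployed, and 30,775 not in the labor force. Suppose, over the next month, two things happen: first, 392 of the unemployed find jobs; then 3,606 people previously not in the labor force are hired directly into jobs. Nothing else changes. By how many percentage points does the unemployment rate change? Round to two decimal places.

Initially, labor force = 59,913 + 2,847 = 62,760, so u = 2,847/62,760 = 4.54%.
After the first change, unemployed falls and employed rises by 392; labor force unchanged → E = 60,305, U = 2,455, labor force = 62,760.
After the second change, employed and labor force both rise by 3,606; unemployed unchanged → E = 63,911, U = 2,455, labor force = 66,366.
New unemployment rate = 2,455 / 66,366 = 3.70%.
Change = 3.70% − 4.54% = −0.84 percentage points.

The unemployment rate changes by −0.84 percentage points.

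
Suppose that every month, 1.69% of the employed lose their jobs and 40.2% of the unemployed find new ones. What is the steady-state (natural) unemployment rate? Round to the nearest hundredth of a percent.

At steady state the flows balance: s·E = f·U, so U/(E+U) = s/(s+f).
u* = 1.69 / (1.69 + 40.2) = 1.69 / 41.89 = 4.03%.

Steady-state unemployment rate ≈ 4.03%.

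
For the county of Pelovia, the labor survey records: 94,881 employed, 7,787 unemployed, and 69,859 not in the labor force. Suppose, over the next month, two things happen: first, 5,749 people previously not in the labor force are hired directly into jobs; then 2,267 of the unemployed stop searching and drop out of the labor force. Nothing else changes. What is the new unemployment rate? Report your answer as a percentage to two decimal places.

Initially, labor force = 94,881 + 7,787 = 102,668, so u = 7,787/102,668 = 7.58%.
After the first change, employed and labor force both rise by 5,749; unemployed unchanged → E = 100,630, U = 7,787, labor force = 108,417.
After the second change, unemployed and labor force both fall by 2,267 → E = 100,630, U = 5,520, labor force = 106,150.
New unemployment rate = 5,520 / 106,150 = 5.20%.

New unemployment rate ≈ 5.20%.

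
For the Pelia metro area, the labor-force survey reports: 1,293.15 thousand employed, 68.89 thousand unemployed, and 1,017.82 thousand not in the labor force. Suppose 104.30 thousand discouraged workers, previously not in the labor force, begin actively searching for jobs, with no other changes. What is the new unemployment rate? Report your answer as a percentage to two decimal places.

Initially, labor force = 1,293.15 + 68.89 = 1,362.04 thousand, so u = 68.89/1,362.04 = 5.06%.
After the change, unemployed and labor force both rise by 104.30 → E = 1,293.15, U = 173.19, labor force = 1,466.34 thousand.
New unemployment rate = 173.19 / 1,466.34 = 11.81%.

New unemployment rate ≈ 11.81%.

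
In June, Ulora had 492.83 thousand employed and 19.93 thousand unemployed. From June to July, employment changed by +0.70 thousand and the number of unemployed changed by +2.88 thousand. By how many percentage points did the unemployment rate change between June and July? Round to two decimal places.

June: labor force = 492.83 + 19.93 = 512.76; u = 19.93/512.76 = 3.89%.
July: labor force = 493.53 + 22.81 = 516.34; u = 22.81/516.34 = 4.42%.
Change = 4.42% − 3.89% = +0.53 pp.

The unemployment rate changed by +0.53 percentage points.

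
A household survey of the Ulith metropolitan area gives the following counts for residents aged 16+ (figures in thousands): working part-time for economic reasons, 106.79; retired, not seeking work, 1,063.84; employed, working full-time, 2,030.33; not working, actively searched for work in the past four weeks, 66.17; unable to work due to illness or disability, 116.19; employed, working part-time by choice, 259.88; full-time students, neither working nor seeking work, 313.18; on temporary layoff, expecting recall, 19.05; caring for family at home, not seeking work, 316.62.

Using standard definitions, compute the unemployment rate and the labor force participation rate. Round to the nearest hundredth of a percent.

Employed = 106.79 + 2,030.33 + 259.88 = 2,397.00 thousand (anyone who worked, including part-time for economic reasons, counts as employed).
Unemployed = 66.17 + 19.05 = 85.22 thousand (jobless and actively searching, or on temporary layoff).
Labor force = 2,397.00 + 85.22 = 2,482.22 thousand.
Not in labor force = 1,063.84 + 116.19 + 313.18 + 316.62 = 1,809.83 thousand (those not working and not actively searching are outside the labor force).
Civilian working-age population = 2,482.22 + 1,809.83 = 4,292.05 thousand.
Unemployment rate = 85.22 / 2,482.22 = 3.43%.
Labor force participation rate = 2,482.22 / 4,292.05 = 57.83%.

Unemployment rate ≈ 3.43%; labor force participation rate ≈ 57.83%.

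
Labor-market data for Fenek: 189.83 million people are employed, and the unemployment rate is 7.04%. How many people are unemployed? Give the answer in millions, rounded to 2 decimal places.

Let U be the number unemployed. The labor force is E + U, and U/(E+U) = 0.0704.
So U = 0.0704 × 189.83 / (1 − 0.0704) = 13.3640 / 0.9296 ≈ 14.38 million.

About 14.38 million are unemployed.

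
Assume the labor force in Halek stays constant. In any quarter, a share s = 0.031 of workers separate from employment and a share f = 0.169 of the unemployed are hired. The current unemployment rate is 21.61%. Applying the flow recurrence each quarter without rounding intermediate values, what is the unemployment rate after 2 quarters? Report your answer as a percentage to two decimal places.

With a fixed labor force, u_{t+1} = u_t + s·(1−u_t) − f·u_t = u_t·(1−s−f) + s.
Here 1−s−f = 0.800 and s = 0.031.
u_1 = 0.216100 × 0.800 + 0.031 = 0.203880.
u_2 = 0.203880 × 0.800 + 0.031 = 0.194104.

Unemployment rate after two quarters ≈ 19.41%.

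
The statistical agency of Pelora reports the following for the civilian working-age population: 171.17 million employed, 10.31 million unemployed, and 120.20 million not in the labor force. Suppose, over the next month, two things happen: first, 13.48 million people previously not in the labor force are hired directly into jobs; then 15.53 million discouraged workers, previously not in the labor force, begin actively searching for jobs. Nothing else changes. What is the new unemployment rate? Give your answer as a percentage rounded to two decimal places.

New unemployment rate ≈ 12.28%.

Initially, labor force = 171.17 + 10.31 = 181.48 million, so u = 10.31/181.48 = 5.68%.
After the first change, employed and labor force both rise by 13.48; unemployed unchanged → E = 184.65, U = 10.31, labor force = 194.96 million.
After the second change, unemployed and labor force both rise by 15.53 → E = 184.65, U = 25.84, labor force = 210.49 million.
New unemployment rate = 25.84 / 210.49 = 12.28%.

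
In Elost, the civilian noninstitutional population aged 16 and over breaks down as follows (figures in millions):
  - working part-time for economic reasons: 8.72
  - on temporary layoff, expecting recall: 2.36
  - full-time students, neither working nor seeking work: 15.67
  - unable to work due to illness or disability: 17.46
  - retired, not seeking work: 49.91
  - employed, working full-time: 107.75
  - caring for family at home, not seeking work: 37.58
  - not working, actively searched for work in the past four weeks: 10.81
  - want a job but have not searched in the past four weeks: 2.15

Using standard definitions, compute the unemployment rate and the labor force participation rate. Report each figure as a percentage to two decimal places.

Unemployment rate ≈ 10.16%; labor force participation rate ≈ 51.36%.

Employed = 8.72 + 107.75 = 116.47 million (anyone who worked, including part-time for economic reasons, counts as employed).
Unemployed = 2.36 + 10.81 = 13.17 million (jobless and actively searching, or on temporary layoff).
Labor force = 116.47 + 13.17 = 129.64 million.
Not in labor force = 15.67 + 17.46 + 49.91 + 37.58 + 2.15 = 122.77 million (those not working and not actively searching are outside the labor force — including those who want a job but have given up searching).
Civilian working-age population = 129.64 + 122.77 = 252.41 million.
Unemployment rate = 13.17 / 129.64 = 10.16%.
Labor force participation rate = 129.64 / 252.41 = 51.36%.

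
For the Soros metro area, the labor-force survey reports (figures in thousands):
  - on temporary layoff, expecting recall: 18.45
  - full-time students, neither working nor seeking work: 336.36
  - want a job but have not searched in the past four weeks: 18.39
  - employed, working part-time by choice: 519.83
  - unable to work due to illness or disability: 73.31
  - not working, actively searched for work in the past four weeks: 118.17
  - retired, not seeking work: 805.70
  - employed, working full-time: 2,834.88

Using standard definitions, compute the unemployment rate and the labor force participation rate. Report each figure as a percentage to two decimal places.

Employed = 519.83 + 2,834.88 = 3,354.71 thousand.
Unemployed = 18.45 + 118.17 = 136.62 thousand (jobless and actively searching, or on temporary layoff).
Labor force = 3,354.71 + 136.62 = 3,491.33 thousand.
Not in labor force = 336.36 + 18.39 + 73.31 + 805.70 = 1,233.76 thousand (those not working and not actively searching are outside the labor force — including those who want a job but have given up searching).
Civilian working-age population = 3,491.33 + 1,233.76 = 4,725.09 thousand.
Unemployment rate = 136.62 / 3,491.33 = 3.91%.
Labor force participation rate = 3,491.33 / 4,725.09 = 73.89%.

Unemployment rate ≈ 3.91%; labor force participation rate ≈ 73.89%.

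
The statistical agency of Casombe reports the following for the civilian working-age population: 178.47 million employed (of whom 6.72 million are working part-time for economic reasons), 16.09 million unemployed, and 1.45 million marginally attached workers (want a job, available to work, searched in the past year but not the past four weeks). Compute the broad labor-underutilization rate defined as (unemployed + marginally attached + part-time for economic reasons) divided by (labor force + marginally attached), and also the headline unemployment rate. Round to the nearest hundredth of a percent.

Labor force = 178.47 + 16.09 = 194.56 million.
Numerator = 16.09 + 1.45 + 6.72 = 24.26 million.
Denominator = 194.56 + 1.45 = 196.01 million.
Broad rate = 24.26 / 196.01 = 12.38%.
Headline unemployment rate = 16.09 / 194.56 = 8.27%.

Broad underutilization rate ≈ 12.38%; headline unemployment rate ≈ 8.27%.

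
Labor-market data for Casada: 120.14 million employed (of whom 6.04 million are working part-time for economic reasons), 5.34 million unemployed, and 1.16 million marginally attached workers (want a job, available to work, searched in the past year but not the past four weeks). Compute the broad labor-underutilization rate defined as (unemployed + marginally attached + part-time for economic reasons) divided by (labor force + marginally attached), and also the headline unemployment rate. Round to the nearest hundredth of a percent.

Broad underutilization rate ≈ 9.90%; headline unemployment rate ≈ 4.26%.

Labor force = 120.14 + 5.34 = 125.48 million.
Numerator = 5.34 + 1.16 + 6.04 = 12.54 million.
Denominator = 125.48 + 1.16 = 126.64 million.
Broad rate = 12.54 / 126.64 = 9.90%.
Headline unemployment rate = 5.34 / 125.48 = 4.26%.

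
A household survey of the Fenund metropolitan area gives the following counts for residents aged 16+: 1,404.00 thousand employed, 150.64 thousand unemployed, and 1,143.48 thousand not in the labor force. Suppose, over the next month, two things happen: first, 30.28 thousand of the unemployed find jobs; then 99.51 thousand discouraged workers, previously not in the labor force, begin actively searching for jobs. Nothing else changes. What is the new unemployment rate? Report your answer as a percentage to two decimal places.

New unemployment rate ≈ 13.29%.

Initially, labor force = 1,404.00 + 150.64 = 1,554.64 thousand, so u = 150.64/1,554.64 = 9.69%.
After the first change, unemployed falls and employed rises by 30.28; labor force unchanged → E = 1,434.28, U = 120.36, labor force = 1,554.64 thousand.
After the second change, unemployed and labor force both rise by 99.51 → E = 1,434.28, U = 219.87, labor force = 1,654.15 thousand.
New unemployment rate = 219.87 / 1,654.15 = 13.29%.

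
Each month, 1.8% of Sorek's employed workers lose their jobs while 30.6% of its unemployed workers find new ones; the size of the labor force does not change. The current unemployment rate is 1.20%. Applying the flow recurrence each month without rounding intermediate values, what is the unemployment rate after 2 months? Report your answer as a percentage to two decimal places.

Unemployment rate after two months ≈ 3.57%.

With a fixed labor force, u_{t+1} = u_t + s·(1−u_t) − f·u_t = u_t·(1−s−f) + s.
Here 1−s−f = 0.676 and s = 0.018.
u_1 = 0.012000 × 0.676 + 0.018 = 0.026112.
u_2 = 0.026112 × 0.676 + 0.018 = 0.035652.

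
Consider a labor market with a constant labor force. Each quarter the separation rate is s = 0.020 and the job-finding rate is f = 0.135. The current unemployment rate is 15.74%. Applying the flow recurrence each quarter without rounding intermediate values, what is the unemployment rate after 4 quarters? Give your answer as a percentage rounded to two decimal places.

With a fixed labor force, u_{t+1} = u_t + s·(1−u_t) − f·u_t = u_t·(1−s−f) + s.
Here 1−s−f = 0.845 and s = 0.020.
u_1 = 0.157400 × 0.845 + 0.020 = 0.153003.
u_2 = 0.153003 × 0.845 + 0.020 = 0.149288.
u_3 = 0.149288 × 0.845 + 0.020 = 0.146148.
u_4 = 0.146148 × 0.845 + 0.020 = 0.143495.

Unemployment rate after four quarters ≈ 14.35%.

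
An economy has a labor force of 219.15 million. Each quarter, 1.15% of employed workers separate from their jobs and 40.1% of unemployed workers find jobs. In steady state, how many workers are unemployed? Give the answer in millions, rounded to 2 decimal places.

About 6.11 million are unemployed in steady state.

Steady-state unemployment rate u* = s/(s+f) = 1.15/(1.15+40.1) = 0.027879.
Unemployed = u* × labor force = 0.027879 × 219.15 ≈ 6.11 million.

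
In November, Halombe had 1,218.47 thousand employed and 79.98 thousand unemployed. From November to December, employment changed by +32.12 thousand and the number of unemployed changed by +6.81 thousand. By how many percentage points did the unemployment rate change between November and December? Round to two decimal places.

November: labor force = 1,218.47 + 79.98 = 1,298.45; u = 79.98/1,298.45 = 6.16%.
December: labor force = 1,250.59 + 86.79 = 1,337.38; u = 86.79/1,337.38 = 6.49%.
Change = 6.49% − 6.16% = +0.33 pp.

The unemployment rate changed by +0.33 percentage points.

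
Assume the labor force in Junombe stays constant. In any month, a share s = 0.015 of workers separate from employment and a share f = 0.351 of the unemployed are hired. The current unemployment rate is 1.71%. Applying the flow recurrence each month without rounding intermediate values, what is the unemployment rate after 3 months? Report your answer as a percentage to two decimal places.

Unemployment rate after three months ≈ 3.49%.

With a fixed labor force, u_{t+1} = u_t + s·(1−u_t) − f·u_t = u_t·(1−s−f) + s.
Here 1−s−f = 0.634 and s = 0.015.
u_1 = 0.017100 × 0.634 + 0.015 = 0.025841.
u_2 = 0.025841 × 0.634 + 0.015 = 0.031383.
u_3 = 0.031383 × 0.634 + 0.015 = 0.034897.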